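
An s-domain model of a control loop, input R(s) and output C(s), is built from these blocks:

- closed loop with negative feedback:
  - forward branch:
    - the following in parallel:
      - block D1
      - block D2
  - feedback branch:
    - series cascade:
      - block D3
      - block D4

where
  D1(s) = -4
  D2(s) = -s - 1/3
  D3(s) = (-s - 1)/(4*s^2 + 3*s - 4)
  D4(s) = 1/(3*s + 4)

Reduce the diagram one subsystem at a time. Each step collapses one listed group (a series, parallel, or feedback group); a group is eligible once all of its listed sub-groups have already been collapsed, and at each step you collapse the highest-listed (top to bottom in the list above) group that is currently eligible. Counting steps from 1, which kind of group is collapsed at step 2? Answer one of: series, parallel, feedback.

[1] add D1, D2 (parallel)
[2] multiply D3, D4 (series)
[3] apply the feedback formula to (D1+D2), (D3*D4)
Step 2: series.

Therefore the answer is series.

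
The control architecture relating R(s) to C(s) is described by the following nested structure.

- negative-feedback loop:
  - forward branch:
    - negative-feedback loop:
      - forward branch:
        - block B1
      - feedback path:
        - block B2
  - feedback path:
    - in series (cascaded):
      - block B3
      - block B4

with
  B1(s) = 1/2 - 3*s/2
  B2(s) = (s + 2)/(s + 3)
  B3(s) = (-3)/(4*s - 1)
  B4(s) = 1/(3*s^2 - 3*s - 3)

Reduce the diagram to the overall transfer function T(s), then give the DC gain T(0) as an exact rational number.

Step 1: collapse the loop (B1 forward, B2 return) = (3*s^2 + 8*s - 3)/(3*s^2 + 3*s - 8)
Step 2: multiply B3, B4 (series) = (-1)/(4*s^3 - 5*s^2 - 3*s + 1)
Step 3: reduce the feedback loop with forward [B1/(1+B1*B2)] and return (B3*B4) = (12*s^5 + 17*s^4 - 61*s^3 - 6*s^2 + 17*s - 3)/(12*s^5 - 3*s^4 - 56*s^3 + 31*s^2 + 19*s - 5)
DC gain: substitute s = 0 into T(s) from step 3: T(0) = -3/(-5) = 3/5.

Hence the answer: 3/5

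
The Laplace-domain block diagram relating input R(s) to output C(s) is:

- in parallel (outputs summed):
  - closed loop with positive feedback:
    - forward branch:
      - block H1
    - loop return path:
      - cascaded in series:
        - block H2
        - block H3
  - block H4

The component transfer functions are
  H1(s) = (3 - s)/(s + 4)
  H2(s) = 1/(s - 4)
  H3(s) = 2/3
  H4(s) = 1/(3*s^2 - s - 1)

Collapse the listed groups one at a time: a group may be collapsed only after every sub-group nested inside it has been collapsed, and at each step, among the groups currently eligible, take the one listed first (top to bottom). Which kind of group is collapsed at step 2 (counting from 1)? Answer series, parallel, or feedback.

Answer: feedback

Working:
Step 1 - cascade H2, H3
Step 2 - close the feedback loop around H1, (H2*H3)
Step 3 - sum the parallel branches [H1/(1-H1*(H2*H3))], H4
At step 2 the group reduced is feedback.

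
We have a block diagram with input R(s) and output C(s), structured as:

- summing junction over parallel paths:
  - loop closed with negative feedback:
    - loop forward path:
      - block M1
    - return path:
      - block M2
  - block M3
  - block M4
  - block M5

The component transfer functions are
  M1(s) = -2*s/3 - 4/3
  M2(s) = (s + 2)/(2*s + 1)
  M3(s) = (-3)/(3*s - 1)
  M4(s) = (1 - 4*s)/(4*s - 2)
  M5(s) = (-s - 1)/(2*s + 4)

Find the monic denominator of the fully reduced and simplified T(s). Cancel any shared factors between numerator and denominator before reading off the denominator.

1. apply the feedback formula to M1, M2 gives (4*s^2 + 10*s + 4)/(2*s^2 + 2*s + 5)
2. parallel reduction of [M1/(1+M1*M2)], M3, M4, M5 gives (12*s^5 + 80*s^4 - 36*s^3 - 242*s^2 - 19*s + 61)/(24*s^5 + 52*s^4 + 52*s^3 + 42*s^2 - 82*s + 20)
T(s) is the step-2 result (common factors already cancelled). Leading coefficient of the denominator: 24. Divide through by 24 for the monic polynomial.

Therefore the answer is s^5 + 13*s^4/6 + 13*s^3/6 + 7*s^2/4 - 41*s/12 + 5/6.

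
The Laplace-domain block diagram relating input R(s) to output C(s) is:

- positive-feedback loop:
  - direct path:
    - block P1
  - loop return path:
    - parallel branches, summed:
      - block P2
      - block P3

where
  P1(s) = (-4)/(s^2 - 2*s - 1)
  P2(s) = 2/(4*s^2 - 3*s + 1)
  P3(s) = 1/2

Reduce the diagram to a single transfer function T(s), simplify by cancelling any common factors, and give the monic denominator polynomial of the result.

Answer: s^4 - 11*s^3/4 + 11*s^2/4 - 5*s/4 + 9/4

Working:
Step 1. sum the parallel branches P2, P3: (4*s^2 - 3*s + 5)/(8*s^2 - 6*s + 2)
Step 2. reduce the feedback loop with forward P1 and return (P2+P3): (-16*s^2 + 12*s - 4)/(4*s^4 - 11*s^3 + 11*s^2 - 5*s + 9)
No further cancellation is possible in the step-2 result, so that is T(s). Its denominator becomes monic after dividing by the leading coefficient 4.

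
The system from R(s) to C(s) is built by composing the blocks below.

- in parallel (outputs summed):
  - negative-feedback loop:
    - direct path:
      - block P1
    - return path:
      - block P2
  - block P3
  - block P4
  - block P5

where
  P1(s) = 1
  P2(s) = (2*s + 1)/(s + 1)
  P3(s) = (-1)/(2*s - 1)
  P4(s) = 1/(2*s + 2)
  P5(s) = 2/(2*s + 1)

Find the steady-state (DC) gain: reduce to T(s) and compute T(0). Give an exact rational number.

(1) apply the feedback formula to P1, P2; result (s + 1)/(3*s + 2)
(2) add [P1/(1+P1*P2)], P3, P4, P5 (parallel); result (8*s^4 + 40*s^3 + 16*s^2 - 29*s - 16)/(24*s^4 + 40*s^3 + 10*s^2 - 10*s - 4)
Step 2 gives the overall T(s). Then T(0) = -16/(-4) = 4.

Answer: 4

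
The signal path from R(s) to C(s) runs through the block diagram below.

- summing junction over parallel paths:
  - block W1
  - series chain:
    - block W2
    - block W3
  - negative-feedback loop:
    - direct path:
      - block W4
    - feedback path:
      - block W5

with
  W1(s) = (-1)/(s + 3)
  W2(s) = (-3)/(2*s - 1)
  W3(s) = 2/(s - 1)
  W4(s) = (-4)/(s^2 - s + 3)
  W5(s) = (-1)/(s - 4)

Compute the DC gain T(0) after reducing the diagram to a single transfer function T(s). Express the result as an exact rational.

The answer is -25/3.

Reasoning:
1. series reduction of W2, W3: (-6)/(2*s^2 - 3*s + 1)
2. reduce the feedback loop with forward W4 and return W5: (16 - 4*s)/(s^3 - 5*s^2 + 7*s - 8)
3. reduce the parallel group W1, (W2*W3), [W4/(1+W4*W5)]: (-2*s^5 - s^4 + 2*s^3 + 170*s^2 - 249*s + 200)/(2*s^6 - 7*s^5 - 9*s^4 + 48*s^3 - 95*s^2 + 85*s - 24)
Step 3 gives the overall T(s). Then T(0) = 200/(-24) = -25/3.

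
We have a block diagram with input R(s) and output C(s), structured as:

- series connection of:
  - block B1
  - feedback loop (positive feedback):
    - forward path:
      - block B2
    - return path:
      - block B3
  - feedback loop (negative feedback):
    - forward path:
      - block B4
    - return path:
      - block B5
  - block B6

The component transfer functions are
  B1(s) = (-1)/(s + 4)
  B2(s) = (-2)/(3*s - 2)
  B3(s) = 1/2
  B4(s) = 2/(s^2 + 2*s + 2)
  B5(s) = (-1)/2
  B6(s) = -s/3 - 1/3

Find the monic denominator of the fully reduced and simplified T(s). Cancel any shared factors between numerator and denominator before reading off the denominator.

Step 1 - collapse the loop (B2 forward, B3 return) = (-2)/(3*s - 1)
Step 2 - feedback reduction of B4, B5 = 2/(s^2 + 2*s + 1)
Step 3 - series reduction of B1, [B2/(1-B2*B3)], [B4/(1+B4*B5)], B6 = (-4)/(9*s^3 + 42*s^2 + 21*s - 12)
Step 3 gives the fully reduced T(s), with no common factor left to cancel. The denominator's leading coefficient is 9, so divide each of its coefficients by 9 to get the monic form.

Hence the answer: s^3 + 14*s^2/3 + 7*s/3 - 4/3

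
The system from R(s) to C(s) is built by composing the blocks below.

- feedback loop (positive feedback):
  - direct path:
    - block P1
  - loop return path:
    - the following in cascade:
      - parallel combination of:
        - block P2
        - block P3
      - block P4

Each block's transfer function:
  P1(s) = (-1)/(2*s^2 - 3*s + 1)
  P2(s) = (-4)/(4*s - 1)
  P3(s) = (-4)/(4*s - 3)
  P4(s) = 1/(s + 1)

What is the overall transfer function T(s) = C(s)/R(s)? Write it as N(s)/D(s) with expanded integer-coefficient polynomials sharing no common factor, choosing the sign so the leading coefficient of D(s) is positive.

First reduce the diagram to T(s).

(1) parallel reduction of P2, P3: (16 - 32*s)/(16*s^2 - 16*s + 3)
(2) reduce the series chain (P2+P3), P4: (16 - 32*s)/(16*s^3 - 13*s + 3)
(3) apply the feedback formula to P1, ((P2+P3)*P4), which is the overall transfer function T(s) = C(s)/R(s) in lowest terms

Answer: (-16*s^3 + 13*s - 3)/(32*s^5 - 48*s^4 - 10*s^3 + 45*s^2 - 54*s + 19)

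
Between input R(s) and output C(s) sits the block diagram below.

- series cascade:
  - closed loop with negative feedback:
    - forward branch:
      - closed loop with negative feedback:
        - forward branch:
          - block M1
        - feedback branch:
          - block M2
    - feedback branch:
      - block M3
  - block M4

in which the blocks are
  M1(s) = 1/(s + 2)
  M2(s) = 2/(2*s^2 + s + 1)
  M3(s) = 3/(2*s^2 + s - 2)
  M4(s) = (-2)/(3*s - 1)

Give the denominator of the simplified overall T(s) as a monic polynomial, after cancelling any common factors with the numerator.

Step 1. apply the feedback formula to M1, M2 gives (2*s^2 + s + 1)/(2*s^3 + 5*s^2 + 3*s + 4)
Step 2. collapse the loop ([M1/(1+M1*M2)] forward, M3 return) gives (4*s^4 + 4*s^3 - s^2 - s - 2)/(4*s^5 + 12*s^4 + 7*s^3 + 7*s^2 + s - 5)
Step 3. series reduction of [[M1/(1+M1*M2)]/(1+[M1/(1+M1*M2)]*M3)], M4 gives (-8*s^4 - 8*s^3 + 2*s^2 + 2*s + 4)/(12*s^6 + 32*s^5 + 9*s^4 + 14*s^3 - 4*s^2 - 16*s + 5)
No further cancellation is possible in the step-3 result, so that is T(s). Its denominator becomes monic after dividing by the leading coefficient 12.

Final answer: s^6 + 8*s^5/3 + 3*s^4/4 + 7*s^3/6 - s^2/3 - 4*s/3 + 5/12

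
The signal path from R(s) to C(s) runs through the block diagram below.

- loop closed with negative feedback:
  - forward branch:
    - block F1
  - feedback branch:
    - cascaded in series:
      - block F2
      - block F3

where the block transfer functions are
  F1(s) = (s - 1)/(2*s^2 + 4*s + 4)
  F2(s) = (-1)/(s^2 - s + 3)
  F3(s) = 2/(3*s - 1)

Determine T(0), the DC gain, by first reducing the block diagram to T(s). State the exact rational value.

The answer is -3/10.

Reasoning:
1. cascade F2, F3, giving (-2)/(3*s^3 - 4*s^2 + 10*s - 3)
2. close the feedback loop around F1, (F2*F3), giving (3*s^4 - 7*s^3 + 14*s^2 - 13*s + 3)/(6*s^5 + 4*s^4 + 16*s^3 + 18*s^2 + 26*s - 10)
Evaluating the step-2 result (the overall T(s)) at s = 0 gives T(0) = 3/(-10) = -3/10.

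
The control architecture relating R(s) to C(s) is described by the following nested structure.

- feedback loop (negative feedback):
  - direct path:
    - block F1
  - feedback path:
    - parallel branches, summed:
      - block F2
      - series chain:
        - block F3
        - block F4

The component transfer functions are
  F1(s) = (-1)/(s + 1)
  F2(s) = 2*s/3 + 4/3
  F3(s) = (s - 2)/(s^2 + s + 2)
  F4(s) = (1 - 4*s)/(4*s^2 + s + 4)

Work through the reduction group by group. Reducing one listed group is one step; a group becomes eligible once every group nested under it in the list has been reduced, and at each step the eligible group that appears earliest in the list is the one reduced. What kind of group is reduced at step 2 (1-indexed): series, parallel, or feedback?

1. cascade F3, F4
2. combine F2, (F3*F4) in parallel
3. apply the feedback formula to F1, (F2+(F3*F4))
At step 2 the group reduced is parallel.

Therefore the answer is parallel.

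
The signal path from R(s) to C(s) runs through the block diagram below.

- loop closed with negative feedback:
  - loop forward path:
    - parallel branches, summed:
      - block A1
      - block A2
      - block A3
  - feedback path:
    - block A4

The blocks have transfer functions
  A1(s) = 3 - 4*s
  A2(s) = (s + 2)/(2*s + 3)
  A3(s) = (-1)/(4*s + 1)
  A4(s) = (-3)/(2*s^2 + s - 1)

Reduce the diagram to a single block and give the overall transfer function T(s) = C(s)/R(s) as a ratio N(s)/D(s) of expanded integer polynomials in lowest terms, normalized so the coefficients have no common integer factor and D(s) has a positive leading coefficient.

First reduce the diagram to T(s).

1. parallel reduction of A1, A2, A3 -> (-32*s^3 - 28*s^2 + 37*s + 8)/(8*s^2 + 14*s + 3)
2. reduce the feedback loop with forward (A1+A2+A3) and return A4: this yields T(s), and no further normalization is needed

Answer: (-64*s^5 - 88*s^4 + 78*s^3 + 81*s^2 - 29*s - 8)/(16*s^4 + 132*s^3 + 96*s^2 - 122*s - 27)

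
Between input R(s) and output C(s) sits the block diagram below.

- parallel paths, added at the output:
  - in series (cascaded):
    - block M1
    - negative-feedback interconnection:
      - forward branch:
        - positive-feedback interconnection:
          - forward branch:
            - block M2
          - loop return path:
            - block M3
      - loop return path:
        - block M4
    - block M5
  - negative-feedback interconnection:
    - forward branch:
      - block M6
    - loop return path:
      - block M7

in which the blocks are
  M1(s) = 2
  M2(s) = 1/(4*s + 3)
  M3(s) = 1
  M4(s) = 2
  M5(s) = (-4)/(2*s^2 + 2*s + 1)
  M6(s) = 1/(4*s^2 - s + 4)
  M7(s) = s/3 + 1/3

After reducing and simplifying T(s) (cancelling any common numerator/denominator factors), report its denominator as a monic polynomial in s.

The answer is s^5 + 11*s^4/6 + 9*s^3/4 + 29*s^2/12 + 37*s/24 + 13/24.

Reasoning:
Step 1: feedback reduction of M2, M3 = 1/(4*s + 2)
Step 2: collapse the loop ([M2/(1-M2*M3)] forward, M4 return) = 1/(4*s + 4)
Step 3: cascade M1, [[M2/(1-M2*M3)]/(1+[M2/(1-M2*M3)]*M4)], M5 = (-2)/(2*s^3 + 4*s^2 + 3*s + 1)
Step 4: reduce the feedback loop with forward M6 and return M7 = 3/(12*s^2 - 2*s + 13)
Step 5: parallel reduction of (M1*[[M2/(1-M2*M3)]/(1+[M2/(1-M2*M3)]*M4)]*M5), [M6/(1+M6*M7)] = (6*s^3 - 12*s^2 + 13*s - 23)/(24*s^5 + 44*s^4 + 54*s^3 + 58*s^2 + 37*s + 13)
Step 5 gives the fully reduced T(s), with no common factor left to cancel. The denominator's leading coefficient is 24, so divide each of its coefficients by 24 to get the monic form.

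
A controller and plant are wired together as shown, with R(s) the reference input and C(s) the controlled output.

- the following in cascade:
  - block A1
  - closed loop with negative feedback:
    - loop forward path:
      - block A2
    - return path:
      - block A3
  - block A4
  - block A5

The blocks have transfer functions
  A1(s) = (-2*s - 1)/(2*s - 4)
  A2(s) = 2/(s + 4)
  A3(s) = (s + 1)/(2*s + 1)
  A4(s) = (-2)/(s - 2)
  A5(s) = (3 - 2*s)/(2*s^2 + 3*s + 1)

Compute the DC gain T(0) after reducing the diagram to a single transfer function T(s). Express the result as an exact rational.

The answer is 1/4.

Reasoning:
(1) reduce the feedback loop with forward A2 and return A3; result (4*s + 2)/(2*s^2 + 11*s + 6)
(2) multiply A1, [A2/(1+A2*A3)], A4, A5 (series); result (-8*s^2 + 8*s + 6)/(2*s^5 + 5*s^4 - 27*s^3 - 10*s^2 + 44*s + 24)
The step-2 result is T(s). Setting s = 0: T(0) = 6/24 = 1/4.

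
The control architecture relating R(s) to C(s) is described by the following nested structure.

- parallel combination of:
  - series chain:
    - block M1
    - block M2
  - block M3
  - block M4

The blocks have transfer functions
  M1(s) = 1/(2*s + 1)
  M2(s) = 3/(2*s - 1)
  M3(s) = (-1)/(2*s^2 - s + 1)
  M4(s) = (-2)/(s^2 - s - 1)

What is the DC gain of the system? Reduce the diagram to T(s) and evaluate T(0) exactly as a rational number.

Reducing step by step:

Step 1 - multiply M1, M2 (series) gives 3/(4*s^2 - 1)
Step 2 - combine (M1*M2), M3, M4 in parallel gives (-14*s^4 + 3*s^3 + s^2 - 3*s - 2)/(8*s^6 - 12*s^5 - 2*s^4 + 3*s^3 - 4*s^2 + 1)
That last expression is T(s); at s = 0 only the constant terms survive, so T(0) = -2/1 = -2.

Answer: -2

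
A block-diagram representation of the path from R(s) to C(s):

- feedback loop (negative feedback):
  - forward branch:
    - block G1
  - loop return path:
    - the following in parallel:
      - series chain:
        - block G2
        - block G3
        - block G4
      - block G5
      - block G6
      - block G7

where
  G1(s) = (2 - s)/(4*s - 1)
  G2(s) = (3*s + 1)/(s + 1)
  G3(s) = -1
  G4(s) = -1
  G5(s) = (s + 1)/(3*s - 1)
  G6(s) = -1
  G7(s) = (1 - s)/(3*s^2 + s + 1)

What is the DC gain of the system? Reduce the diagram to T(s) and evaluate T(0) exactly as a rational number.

Step 1. cascade G2, G3, G4 gives (3*s + 1)/(s + 1)
Step 2. parallel reduction of (G2*G3*G4), G5, G6, G7 gives (21*s^4 + 4*s^3 + 11*s^2 + 4*s)/(9*s^4 + 9*s^3 + 2*s^2 + s - 1)
Step 3. feedback reduction of G1, ((G2*G3*G4)+G5+G6+G7) gives (-9*s^5 + 9*s^4 + 16*s^3 + 3*s^2 + 3*s - 2)/(15*s^5 + 65*s^4 - 4*s^3 + 20*s^2 + 3*s + 1)
Step 3 gives the overall T(s). Then T(0) = -2/1 = -2.

Answer: -2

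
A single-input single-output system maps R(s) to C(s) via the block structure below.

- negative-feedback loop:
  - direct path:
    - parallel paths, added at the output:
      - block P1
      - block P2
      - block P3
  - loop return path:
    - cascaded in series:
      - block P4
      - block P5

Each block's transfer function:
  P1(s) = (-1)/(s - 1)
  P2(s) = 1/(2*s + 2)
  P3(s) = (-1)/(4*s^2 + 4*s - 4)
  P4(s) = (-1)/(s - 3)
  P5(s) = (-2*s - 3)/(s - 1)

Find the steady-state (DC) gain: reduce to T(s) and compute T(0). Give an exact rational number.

Step 1 - parallel reduction of P1, P2, P3 = (-2*s^3 - 9*s^2 - 4*s + 7)/(4*s^4 + 4*s^3 - 8*s^2 - 4*s + 4)
Step 2 - cascade P4, P5 = (2*s + 3)/(s^2 - 4*s + 3)
Step 3 - feedback reduction of (P1+P2+P3), (P4*P5) = (-2*s^5 - s^4 + 26*s^3 - 4*s^2 - 40*s + 21)/(4*s^6 - 12*s^5 - 16*s^4 + 16*s^3 - 39*s^2 - 26*s + 33)
The step-3 result is T(s). Setting s = 0: T(0) = 21/33 = 7/11.

Final answer: 7/11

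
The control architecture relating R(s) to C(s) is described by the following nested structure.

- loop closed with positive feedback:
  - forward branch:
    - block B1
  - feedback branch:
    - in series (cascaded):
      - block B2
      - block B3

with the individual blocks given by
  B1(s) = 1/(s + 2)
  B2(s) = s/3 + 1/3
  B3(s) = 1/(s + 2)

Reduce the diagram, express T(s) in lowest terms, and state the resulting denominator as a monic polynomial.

The answer is s^2 + 11*s/3 + 11/3.

Reasoning:
Step 1. series reduction of B2, B3 -> (s + 1)/(3*s + 6)
Step 2. apply the feedback formula to B1, (B2*B3) -> (3*s + 6)/(3*s^2 + 11*s + 11)
No further cancellation is possible in the step-2 result, so that is T(s). Its denominator becomes monic after dividing by the leading coefficient 3.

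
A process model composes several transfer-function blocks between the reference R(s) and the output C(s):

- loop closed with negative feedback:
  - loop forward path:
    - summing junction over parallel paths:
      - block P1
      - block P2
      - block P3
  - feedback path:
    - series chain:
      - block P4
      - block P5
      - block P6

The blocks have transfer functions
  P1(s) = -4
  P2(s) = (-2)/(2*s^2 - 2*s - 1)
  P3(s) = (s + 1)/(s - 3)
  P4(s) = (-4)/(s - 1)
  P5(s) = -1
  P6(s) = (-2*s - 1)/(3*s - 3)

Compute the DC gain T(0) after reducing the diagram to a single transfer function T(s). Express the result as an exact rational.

Step 1. reduce the parallel group P1, P2, P3; result (-6*s^3 + 32*s^2 - 25*s - 7)/(2*s^3 - 8*s^2 + 5*s + 3)
Step 2. combine P4, P5, P6 in series; result (-8*s - 4)/(3*s^2 - 6*s + 3)
Step 3. close the feedback loop around (P1+P2+P3), (P4*P5*P6); result (-18*s^5 + 132*s^4 - 285*s^3 + 225*s^2 - 33*s - 21)/(6*s^5 + 12*s^4 - 163*s^3 + 27*s^2 + 153*s + 37)
The step-3 result is T(s). Setting s = 0: T(0) = -21/37.

Final answer: -21/37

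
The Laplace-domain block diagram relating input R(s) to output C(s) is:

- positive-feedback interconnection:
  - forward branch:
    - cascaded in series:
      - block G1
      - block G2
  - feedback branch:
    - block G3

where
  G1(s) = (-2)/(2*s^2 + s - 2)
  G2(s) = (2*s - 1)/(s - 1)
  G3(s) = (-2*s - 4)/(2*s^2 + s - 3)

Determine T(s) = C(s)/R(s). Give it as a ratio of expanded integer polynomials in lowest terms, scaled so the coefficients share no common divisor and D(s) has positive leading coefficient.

[1] multiply G1, G2 (series) -> (2 - 4*s)/(2*s^3 - s^2 - 3*s + 2)
[2] reduce the feedback loop with forward (G1*G2) and return G3; the result is T(s) itself (integer coefficients, no common factor, positive leading denominator coefficient)

Therefore the answer is (-8*s^3 + 14*s - 6)/(4*s^5 - 13*s^3 - 4*s^2 - s + 2).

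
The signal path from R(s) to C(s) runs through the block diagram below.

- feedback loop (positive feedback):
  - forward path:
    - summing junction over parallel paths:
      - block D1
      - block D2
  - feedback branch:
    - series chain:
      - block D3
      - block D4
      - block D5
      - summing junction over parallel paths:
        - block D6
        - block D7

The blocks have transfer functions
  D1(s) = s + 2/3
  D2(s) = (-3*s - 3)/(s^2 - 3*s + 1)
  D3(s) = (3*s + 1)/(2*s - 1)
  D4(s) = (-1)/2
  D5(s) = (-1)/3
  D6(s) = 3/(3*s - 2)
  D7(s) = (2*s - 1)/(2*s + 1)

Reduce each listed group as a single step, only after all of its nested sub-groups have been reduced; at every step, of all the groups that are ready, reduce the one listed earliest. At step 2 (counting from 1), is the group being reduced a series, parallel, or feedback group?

Step 1 - reduce the parallel group D1, D2
Step 2 - sum the parallel branches D6, D7
Step 3 - reduce the series chain D3, D4, D5, (D6+D7)
Step 4 - close the feedback loop around (D1+D2), (D3*D4*D5*(D6+D7))
The group at step 2 is a parallel group.

Therefore the answer is parallel.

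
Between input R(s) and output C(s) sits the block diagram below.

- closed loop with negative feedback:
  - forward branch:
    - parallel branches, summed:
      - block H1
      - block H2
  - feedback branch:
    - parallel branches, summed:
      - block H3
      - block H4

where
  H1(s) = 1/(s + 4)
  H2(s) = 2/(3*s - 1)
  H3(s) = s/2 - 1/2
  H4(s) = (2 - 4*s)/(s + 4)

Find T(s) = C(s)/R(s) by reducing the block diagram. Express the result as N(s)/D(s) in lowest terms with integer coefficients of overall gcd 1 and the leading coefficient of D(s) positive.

Answer: (10*s^2 + 54*s + 56)/(11*s^3 + 28*s^2 + 45*s - 32)

Working:
Step 1 - parallel reduction of H1, H2 gives (5*s + 7)/(3*s^2 + 11*s - 4)
Step 2 - add H3, H4 (parallel) gives (s^2 - 5*s)/(2*s + 8)
Step 3 - reduce the feedback loop with forward (H1+H2) and return (H3+H4) - this is the overall T(s), already in the required normalized form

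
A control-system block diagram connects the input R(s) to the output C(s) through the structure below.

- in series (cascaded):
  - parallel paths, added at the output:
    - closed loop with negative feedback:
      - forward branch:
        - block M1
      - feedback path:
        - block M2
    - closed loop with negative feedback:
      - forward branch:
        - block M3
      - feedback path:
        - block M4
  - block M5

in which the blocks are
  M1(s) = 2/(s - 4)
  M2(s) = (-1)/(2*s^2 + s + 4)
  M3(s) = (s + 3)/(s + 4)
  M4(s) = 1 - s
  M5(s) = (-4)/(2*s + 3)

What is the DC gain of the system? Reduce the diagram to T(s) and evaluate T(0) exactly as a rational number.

Step 1. close the feedback loop around M1, M2; result (4*s^2 + 2*s + 8)/(2*s^3 - 7*s^2 - 18)
Step 2. feedback reduction of M3, M4; result (-s - 3)/(s^2 + s - 7)
Step 3. parallel reduction of [M1/(1+M1*M2)], [M3/(1+M3*M4)]; result (2*s^4 + 7*s^3 + 3*s^2 + 12*s - 2)/(2*s^5 - 5*s^4 - 21*s^3 + 31*s^2 - 18*s + 126)
Step 4. multiply ([M1/(1+M1*M2)]+[M3/(1+M3*M4)]), M5 (series); result (-8*s^4 - 28*s^3 - 12*s^2 - 48*s + 8)/(4*s^6 - 4*s^5 - 57*s^4 - s^3 + 57*s^2 + 198*s + 378)
Evaluating the step-4 result (the overall T(s)) at s = 0 gives T(0) = 8/378 = 4/189.

Answer: 4/189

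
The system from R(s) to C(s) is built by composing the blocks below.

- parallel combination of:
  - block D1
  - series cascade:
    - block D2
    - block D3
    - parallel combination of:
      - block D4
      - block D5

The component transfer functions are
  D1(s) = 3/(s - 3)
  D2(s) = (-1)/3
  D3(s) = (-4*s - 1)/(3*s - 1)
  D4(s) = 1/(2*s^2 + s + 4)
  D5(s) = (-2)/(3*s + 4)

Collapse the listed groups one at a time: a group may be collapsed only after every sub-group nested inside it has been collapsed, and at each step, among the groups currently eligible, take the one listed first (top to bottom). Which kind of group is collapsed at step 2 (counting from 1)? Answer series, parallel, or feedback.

The answer is series.

Reasoning:
(1) parallel reduction of D4, D5
(2) reduce the series chain D2, D3, (D4+D5)
(3) add D1, (D2*D3*(D4+D5)) (parallel)
At step 2 the group reduced is series.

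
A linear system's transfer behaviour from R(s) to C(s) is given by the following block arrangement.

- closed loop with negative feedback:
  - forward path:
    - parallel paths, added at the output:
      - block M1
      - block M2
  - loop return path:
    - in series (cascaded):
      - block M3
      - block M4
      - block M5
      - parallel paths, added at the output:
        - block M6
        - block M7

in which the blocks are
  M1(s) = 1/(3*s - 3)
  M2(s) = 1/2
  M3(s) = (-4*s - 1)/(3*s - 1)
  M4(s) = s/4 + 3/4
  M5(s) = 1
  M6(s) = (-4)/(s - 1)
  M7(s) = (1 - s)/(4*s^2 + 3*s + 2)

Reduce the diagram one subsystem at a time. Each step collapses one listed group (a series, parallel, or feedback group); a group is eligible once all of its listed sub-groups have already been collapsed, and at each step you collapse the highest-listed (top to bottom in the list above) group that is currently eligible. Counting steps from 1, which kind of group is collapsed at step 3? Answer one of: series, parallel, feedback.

[1] add M1, M2 (parallel)
[2] parallel reduction of M6, M7
[3] series reduction of M3, M4, M5, (M6+M7)
[4] feedback reduction of (M1+M2), (M3*M4*M5*(M6+M7))
The group at step 3 is a series group.

Hence the answer: series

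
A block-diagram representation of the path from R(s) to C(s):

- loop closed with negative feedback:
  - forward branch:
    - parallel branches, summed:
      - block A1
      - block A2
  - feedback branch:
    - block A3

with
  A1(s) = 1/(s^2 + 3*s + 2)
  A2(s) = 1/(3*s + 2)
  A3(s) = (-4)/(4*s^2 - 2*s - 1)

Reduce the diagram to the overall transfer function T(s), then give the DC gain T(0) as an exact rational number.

1. add A1, A2 (parallel); result (s^2 + 6*s + 4)/(3*s^3 + 11*s^2 + 12*s + 4)
2. close the feedback loop around (A1+A2), A3; result (4*s^4 + 22*s^3 + 3*s^2 - 14*s - 4)/(12*s^5 + 38*s^4 + 23*s^3 - 23*s^2 - 44*s - 20)
DC gain: substitute s = 0 into T(s) from step 2: T(0) = -4/(-20) = 1/5.

Hence the answer: 1/5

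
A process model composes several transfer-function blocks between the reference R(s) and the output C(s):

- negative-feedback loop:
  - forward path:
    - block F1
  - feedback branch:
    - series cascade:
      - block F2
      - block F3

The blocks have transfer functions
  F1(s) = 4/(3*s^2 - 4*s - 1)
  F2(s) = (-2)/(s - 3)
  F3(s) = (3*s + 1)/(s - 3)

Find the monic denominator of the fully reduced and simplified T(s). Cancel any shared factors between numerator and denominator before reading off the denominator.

Answer: s^4 - 22*s^3/3 + 50*s^2/3 - 18*s - 17/3

Working:
Step 1: series reduction of F2, F3 = (-6*s - 2)/(s^2 - 6*s + 9)
Step 2: close the feedback loop around F1, (F2*F3) = (4*s^2 - 24*s + 36)/(3*s^4 - 22*s^3 + 50*s^2 - 54*s - 17)
No further cancellation is possible in the step-2 result, so that is T(s). Its denominator becomes monic after dividing by the leading coefficient 3.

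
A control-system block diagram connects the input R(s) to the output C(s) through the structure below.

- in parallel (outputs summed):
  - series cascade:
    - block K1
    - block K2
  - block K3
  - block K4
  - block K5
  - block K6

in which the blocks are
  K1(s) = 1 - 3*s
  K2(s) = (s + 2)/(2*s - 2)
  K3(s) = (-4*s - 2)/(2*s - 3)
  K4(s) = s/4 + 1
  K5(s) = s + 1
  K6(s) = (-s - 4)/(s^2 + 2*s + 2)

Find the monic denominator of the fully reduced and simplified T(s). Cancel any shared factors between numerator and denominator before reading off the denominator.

Reducing step by step:

(1) reduce the series chain K1, K2, giving (-3*s^2 - 5*s + 2)/(2*s - 2)
(2) combine (K1*K2), K3, K4, K5, K6 in parallel, giving (-2*s^5 - 31*s^4 - 45*s^3 - 4*s^2 + 150*s - 8)/(8*s^4 - 4*s^3 - 12*s^2 - 16*s + 24)
The result of step 2 is T(s) in lowest terms. Its denominator has leading coefficient 8; dividing the denominator through by 8 makes it monic.

Answer: s^4 - s^3/2 - 3*s^2/2 - 2*s + 3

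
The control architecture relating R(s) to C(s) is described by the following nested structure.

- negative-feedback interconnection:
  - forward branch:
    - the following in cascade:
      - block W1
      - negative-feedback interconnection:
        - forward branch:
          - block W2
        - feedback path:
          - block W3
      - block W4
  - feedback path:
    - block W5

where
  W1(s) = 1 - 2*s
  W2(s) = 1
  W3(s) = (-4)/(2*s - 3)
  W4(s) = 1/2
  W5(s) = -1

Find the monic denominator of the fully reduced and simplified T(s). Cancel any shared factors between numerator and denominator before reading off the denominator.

Step 1. collapse the loop (W2 forward, W3 return), giving (2*s - 3)/(2*s - 7)
Step 2. series reduction of W1, [W2/(1+W2*W3)], W4, giving (-4*s^2 + 8*s - 3)/(4*s - 14)
Step 3. apply the feedback formula to (W1*[W2/(1+W2*W3)]*W4), W5, giving (-4*s^2 + 8*s - 3)/(4*s^2 - 4*s - 11)
Step 3 gives the fully reduced T(s), with no common factor left to cancel. The denominator's leading coefficient is 4, so divide each of its coefficients by 4 to get the monic form.

Final answer: s^2 - s - 11/4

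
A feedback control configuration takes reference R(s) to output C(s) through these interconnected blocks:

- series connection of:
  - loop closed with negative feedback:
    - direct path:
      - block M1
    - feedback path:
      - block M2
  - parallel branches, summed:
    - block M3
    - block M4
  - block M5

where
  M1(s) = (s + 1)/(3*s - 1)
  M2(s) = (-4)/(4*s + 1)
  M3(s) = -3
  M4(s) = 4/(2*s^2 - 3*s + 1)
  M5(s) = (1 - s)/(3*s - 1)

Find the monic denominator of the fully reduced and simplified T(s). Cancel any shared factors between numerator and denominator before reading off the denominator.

1. collapse the loop (M1 forward, M2 return) gives (4*s^2 + 5*s + 1)/(12*s^2 - 5*s - 5)
2. combine M3, M4 in parallel gives (-6*s^2 + 9*s + 1)/(2*s^2 - 3*s + 1)
3. reduce the series chain [M1/(1+M1*M2)], (M3+M4), M5 gives (24*s^4 - 6*s^3 - 43*s^2 - 14*s - 1)/(72*s^4 - 90*s^3 + 7*s^2 + 20*s - 5)
The result of step 3 is T(s) in lowest terms. Its denominator has leading coefficient 72; dividing the denominator through by 72 makes it monic.

Answer: s^4 - 5*s^3/4 + 7*s^2/72 + 5*s/18 - 5/72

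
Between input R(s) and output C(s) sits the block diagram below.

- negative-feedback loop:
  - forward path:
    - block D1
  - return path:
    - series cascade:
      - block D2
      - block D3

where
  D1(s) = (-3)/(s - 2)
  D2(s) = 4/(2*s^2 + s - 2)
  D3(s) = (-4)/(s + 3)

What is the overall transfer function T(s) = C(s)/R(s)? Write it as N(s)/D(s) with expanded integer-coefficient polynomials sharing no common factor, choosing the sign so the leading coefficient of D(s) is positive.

(1) combine D2, D3 in series = (-16)/(2*s^3 + 7*s^2 + s - 6)
(2) close the feedback loop around D1, (D2*D3) - this is the overall T(s), already in the required normalized form

Answer: (-6*s^3 - 21*s^2 - 3*s + 18)/(2*s^4 + 3*s^3 - 13*s^2 - 8*s + 60)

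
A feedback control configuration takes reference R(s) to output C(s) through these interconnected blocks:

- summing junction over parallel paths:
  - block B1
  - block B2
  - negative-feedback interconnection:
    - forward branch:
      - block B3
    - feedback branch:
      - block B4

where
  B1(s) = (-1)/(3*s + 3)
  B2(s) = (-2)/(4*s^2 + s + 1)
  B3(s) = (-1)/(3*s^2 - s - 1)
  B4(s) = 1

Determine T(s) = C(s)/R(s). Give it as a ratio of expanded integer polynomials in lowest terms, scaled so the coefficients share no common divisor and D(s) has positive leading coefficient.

Step 1. apply the feedback formula to B3, B4 = (-1)/(3*s^2 - s - 2)
Step 2. parallel reduction of B1, B2, [B3/(1+B3*B4)] - this is the overall T(s), already in the required normalized form

Final answer: (-12*s^4 - 29*s^3 - 21*s^2 + 15*s + 11)/(36*s^5 + 33*s^4 - 21*s^3 - 27*s^2 - 15*s - 6)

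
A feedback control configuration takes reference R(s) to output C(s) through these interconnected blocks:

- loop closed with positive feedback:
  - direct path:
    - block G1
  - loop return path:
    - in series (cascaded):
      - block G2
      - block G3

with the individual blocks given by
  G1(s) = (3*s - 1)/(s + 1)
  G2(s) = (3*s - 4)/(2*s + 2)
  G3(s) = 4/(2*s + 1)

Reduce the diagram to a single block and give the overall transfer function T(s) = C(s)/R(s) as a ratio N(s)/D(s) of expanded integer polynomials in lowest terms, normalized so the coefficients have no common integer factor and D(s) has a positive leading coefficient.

First reduce the diagram to T(s).

1. multiply G2, G3 (series): (6*s - 8)/(2*s^2 + 3*s + 1)
2. feedback reduction of G1, (G2*G3) - this is the overall T(s), already in the required normalized form

Answer: (6*s^3 + 7*s^2 - 1)/(2*s^3 - 13*s^2 + 34*s - 7)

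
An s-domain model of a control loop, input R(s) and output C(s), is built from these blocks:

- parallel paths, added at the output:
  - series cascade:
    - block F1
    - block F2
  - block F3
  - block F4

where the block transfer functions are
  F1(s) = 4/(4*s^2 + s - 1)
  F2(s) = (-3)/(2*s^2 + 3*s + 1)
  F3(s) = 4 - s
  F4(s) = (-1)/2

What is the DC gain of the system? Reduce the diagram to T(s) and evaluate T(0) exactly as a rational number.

First reduce the diagram to T(s).

Step 1: series reduction of F1, F2, giving (-12)/(8*s^4 + 14*s^3 + 5*s^2 - 2*s - 1)
Step 2: combine (F1*F2), F3, F4 in parallel, giving (-16*s^5 + 28*s^4 + 88*s^3 + 39*s^2 - 12*s - 31)/(16*s^4 + 28*s^3 + 10*s^2 - 4*s - 2)
That last expression is T(s); at s = 0 only the constant terms survive, so T(0) = -31/(-2) = 31/2.

Answer: 31/2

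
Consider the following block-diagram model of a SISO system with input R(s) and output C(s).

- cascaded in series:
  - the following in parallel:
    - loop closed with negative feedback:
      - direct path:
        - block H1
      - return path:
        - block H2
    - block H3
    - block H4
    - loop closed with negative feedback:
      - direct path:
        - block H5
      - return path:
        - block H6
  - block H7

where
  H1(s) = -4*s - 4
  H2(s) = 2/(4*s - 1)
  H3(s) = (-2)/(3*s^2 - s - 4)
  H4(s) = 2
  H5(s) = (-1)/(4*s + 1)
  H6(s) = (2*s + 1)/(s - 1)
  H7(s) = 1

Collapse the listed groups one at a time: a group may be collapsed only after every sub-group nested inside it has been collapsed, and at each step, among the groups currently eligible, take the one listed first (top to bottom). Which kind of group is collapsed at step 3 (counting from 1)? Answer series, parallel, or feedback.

Step 1. collapse the loop (H1 forward, H2 return)
Step 2. collapse the loop (H5 forward, H6 return)
Step 3. sum the parallel branches [H1/(1+H1*H2)], H3, H4, [H5/(1+H5*H6)]
Step 4. combine ([H1/(1+H1*H2)]+H3+H4+[H5/(1+H5*H6)]), H7 in series
Step 3 collapses a parallel group.

Final answer: parallel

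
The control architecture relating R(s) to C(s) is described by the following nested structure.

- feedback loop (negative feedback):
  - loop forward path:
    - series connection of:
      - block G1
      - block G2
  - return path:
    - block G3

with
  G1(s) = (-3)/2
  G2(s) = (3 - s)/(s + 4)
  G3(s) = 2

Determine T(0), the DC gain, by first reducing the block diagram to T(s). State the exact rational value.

Reducing step by step:

Step 1 - multiply G1, G2 (series); result (3*s - 9)/(2*s + 8)
Step 2 - feedback reduction of (G1*G2), G3; result (3*s - 9)/(8*s - 10)
Evaluating the step-2 result (the overall T(s)) at s = 0 gives T(0) = -9/(-10) = 9/10.

Answer: 9/10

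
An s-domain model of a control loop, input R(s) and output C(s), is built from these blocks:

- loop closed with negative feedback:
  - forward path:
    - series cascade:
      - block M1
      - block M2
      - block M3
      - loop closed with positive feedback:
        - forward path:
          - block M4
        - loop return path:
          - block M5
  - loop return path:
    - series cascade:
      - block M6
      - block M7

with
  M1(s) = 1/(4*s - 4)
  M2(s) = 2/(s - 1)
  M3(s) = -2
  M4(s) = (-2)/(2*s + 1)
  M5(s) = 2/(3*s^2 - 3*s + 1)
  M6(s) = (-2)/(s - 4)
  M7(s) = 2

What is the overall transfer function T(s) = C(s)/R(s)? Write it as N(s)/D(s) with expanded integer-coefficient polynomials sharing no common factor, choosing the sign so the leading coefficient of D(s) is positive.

Step 1 - collapse the loop (M4 forward, M5 return): (-6*s^2 + 6*s - 2)/(6*s^3 - 3*s^2 - s + 5)
Step 2 - series reduction of M1, M2, M3, [M4/(1-M4*M5)]: (6*s^2 - 6*s + 2)/(6*s^5 - 15*s^4 + 11*s^3 + 4*s^2 - 11*s + 5)
Step 3 - reduce the series chain M6, M7: (-4)/(s - 4)
Step 4 - feedback reduction of (M1*M2*M3*[M4/(1-M4*M5)]), (M6*M7), giving the overall T(s)

Final answer: (6*s^3 - 30*s^2 + 26*s - 8)/(6*s^6 - 39*s^5 + 71*s^4 - 40*s^3 - 51*s^2 + 73*s - 28)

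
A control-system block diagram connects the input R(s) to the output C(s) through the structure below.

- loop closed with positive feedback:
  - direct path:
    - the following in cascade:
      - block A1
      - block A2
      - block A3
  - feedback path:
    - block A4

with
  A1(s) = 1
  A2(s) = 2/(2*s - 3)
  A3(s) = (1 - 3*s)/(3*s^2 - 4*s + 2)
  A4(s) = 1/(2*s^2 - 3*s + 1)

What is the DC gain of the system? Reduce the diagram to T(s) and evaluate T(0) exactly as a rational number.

The answer is -1/4.

Reasoning:
[1] reduce the series chain A1, A2, A3 gives (2 - 6*s)/(6*s^3 - 17*s^2 + 16*s - 6)
[2] collapse the loop ((A1*A2*A3) forward, A4 return) gives (-12*s^3 + 22*s^2 - 12*s + 2)/(12*s^5 - 52*s^4 + 89*s^3 - 77*s^2 + 40*s - 8)
Evaluating the step-2 result (the overall T(s)) at s = 0 gives T(0) = 2/(-8) = -1/4.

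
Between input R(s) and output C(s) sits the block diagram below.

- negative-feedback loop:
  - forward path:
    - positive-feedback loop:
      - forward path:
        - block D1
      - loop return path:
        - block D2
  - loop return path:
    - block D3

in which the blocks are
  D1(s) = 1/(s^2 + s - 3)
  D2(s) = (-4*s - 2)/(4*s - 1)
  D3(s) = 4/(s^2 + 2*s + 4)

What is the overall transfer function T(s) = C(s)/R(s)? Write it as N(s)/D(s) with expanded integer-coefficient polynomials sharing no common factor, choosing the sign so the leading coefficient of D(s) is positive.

The answer is (4*s^3 + 7*s^2 + 14*s - 4)/(4*s^5 + 11*s^4 + 13*s^3 - s^2 - 10*s + 16).

Reasoning:
Step 1: feedback reduction of D1, D2: (4*s - 1)/(4*s^3 + 3*s^2 - 9*s + 5)
Step 2: collapse the loop ([D1/(1-D1*D2)] forward, D3 return); the result is T(s) itself (integer coefficients, no common factor, positive leading denominator coefficient)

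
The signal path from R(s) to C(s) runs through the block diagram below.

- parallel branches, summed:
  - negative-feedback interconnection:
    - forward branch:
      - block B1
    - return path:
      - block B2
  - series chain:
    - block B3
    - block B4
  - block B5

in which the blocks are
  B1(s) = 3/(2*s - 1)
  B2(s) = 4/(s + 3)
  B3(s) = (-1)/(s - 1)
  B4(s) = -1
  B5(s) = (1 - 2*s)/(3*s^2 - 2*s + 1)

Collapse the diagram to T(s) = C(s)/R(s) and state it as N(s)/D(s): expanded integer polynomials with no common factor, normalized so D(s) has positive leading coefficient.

Reducing step by step:

1. close the feedback loop around B1, B2: (3*s + 9)/(2*s^2 + 5*s + 9)
2. series reduction of B3, B4: 1/(s - 1)
3. combine [B1/(1+B1*B2)], (B3*B4), B5 in parallel; the result is T(s) itself (integer coefficients, no common factor, positive leading denominator coefficient)

Answer: (11*s^4 + 19*s^3 - 22*s^2 + 33*s - 9)/(6*s^5 + 5*s^4 + 8*s^3 - 32*s^2 + 22*s - 9)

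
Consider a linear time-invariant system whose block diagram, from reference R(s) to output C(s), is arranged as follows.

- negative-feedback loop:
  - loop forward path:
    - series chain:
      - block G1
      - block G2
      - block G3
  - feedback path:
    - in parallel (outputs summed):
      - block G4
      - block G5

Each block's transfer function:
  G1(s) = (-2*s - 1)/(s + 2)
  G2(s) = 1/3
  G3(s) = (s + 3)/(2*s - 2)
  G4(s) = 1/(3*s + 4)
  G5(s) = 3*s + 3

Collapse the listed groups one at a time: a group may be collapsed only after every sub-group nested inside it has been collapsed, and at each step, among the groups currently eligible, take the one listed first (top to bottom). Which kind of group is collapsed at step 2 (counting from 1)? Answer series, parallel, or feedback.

Step 1. cascade G1, G2, G3
Step 2. reduce the parallel group G4, G5
Step 3. close the feedback loop around (G1*G2*G3), (G4+G5)
So the answer for step 2 is parallel.

Final answer: parallel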